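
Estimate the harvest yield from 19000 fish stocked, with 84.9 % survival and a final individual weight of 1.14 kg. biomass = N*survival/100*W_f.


Survivors = 19000 * 84.9/100 = 16131 fish
Harvest biomass = survivors * W_f = 16131 * 1.14 = 18389.34 kg

18389.34 kg


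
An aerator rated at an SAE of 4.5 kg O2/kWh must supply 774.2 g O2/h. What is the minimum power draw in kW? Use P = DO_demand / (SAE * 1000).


SAE in g O2/kWh = 4.5 * 1000 = 4500 g/kWh
P = DO_demand / SAE_g = 774.2 / 4500 = 0.172044 kW

0.172044 kW


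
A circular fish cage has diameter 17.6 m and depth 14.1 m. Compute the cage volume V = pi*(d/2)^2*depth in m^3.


r = d/2 = 17.6/2 = 8.8 m
Base area = pi*r^2 = pi*8.8^2 = 243.28494 m^2
Volume = 243.28494 * 14.1 = 3430.32 m^3

3430.32 m^3


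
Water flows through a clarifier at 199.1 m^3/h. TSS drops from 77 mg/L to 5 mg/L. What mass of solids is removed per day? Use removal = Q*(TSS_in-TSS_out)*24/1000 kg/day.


Concentration drop: TSS_in - TSS_out = 77 - 5 = 72 mg/L
Hourly solids removed = Q * dTSS = 199.1 m^3/h * 72 mg/L = 14335.2 g/h  (m^3/h * mg/L = g/h)
Daily solids removed = 14335.2 * 24 = 344044.8 g/day
Convert g to kg: 344044.8 / 1000 = 344.0448 kg/day

344.0448 kg/day


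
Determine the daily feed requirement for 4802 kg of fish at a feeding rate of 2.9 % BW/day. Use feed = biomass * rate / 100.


Feeding rate fraction = 2.9% / 100 = 0.029
Daily feed = 4802 kg * 0.029 = 139.258 kg/day

139.258 kg/day


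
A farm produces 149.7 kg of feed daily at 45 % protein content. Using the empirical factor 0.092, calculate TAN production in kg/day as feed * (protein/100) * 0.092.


Protein in feed = 149.7 * 45/100 = 67.365 kg/day
TAN = protein * 0.092 = 67.365 * 0.092 = 6.19758 kg/day

6.19758 kg/day


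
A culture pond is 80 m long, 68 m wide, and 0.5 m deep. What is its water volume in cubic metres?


Base area = L * W = 80 * 68 = 5440 m^2
Volume = area * depth = 5440 * 0.5 = 2720 m^3

2720 m^3


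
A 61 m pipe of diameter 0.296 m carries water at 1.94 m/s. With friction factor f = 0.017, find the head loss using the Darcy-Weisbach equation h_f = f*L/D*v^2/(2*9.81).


v^2 = 1.94^2 = 3.7636 m^2/s^2
L/D = 61/0.296 = 206.08108
h_f = f*(L/D)*v^2/(2g) = 0.017 * 206.08108 * 3.7636 / 19.62 = 0.672034 m

0.672034 m


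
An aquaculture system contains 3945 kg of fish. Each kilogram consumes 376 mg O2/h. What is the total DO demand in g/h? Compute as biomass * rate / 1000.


Total O2 consumption (mg/h) = 3945 kg * 376 mg/(kg*h) = 1483320 mg/h
Convert to g/h: 1483320 / 1000 = 1483.32 g/h

1483.32 g/h


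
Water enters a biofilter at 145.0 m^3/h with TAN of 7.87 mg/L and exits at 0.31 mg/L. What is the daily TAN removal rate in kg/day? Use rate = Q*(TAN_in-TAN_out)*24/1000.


Concentration drop: TAN_in - TAN_out = 7.87 - 0.31 = 7.56 mg/L
Hourly TAN removed = Q * dTAN = 145.0 m^3/h * 7.56 mg/L = 1096.2 g/h  (m^3/h * mg/L = g/h)
Daily TAN removed = 1096.2 * 24 = 26308.8 g/day
Convert to kg/day: 26308.8 / 1000 = 26.3088 kg/day

26.3088 kg/day


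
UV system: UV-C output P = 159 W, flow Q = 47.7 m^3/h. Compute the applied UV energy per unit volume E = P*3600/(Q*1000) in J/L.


Energy delivered per hour = 159 W * 3600 s = 572400 J/h
Volume treated per hour = 47.7 m^3/h * 1000 = 47700 L/h
dose = 572400 / 47700 = 12 J/L

12 J/L


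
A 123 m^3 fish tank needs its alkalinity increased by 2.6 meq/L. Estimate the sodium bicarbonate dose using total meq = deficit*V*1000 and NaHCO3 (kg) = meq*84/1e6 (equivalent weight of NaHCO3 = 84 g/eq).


Tank volume in L = 123 m^3 * 1000 = 123000 L
Total meq required = 2.6 meq/L * 123000 L = 319800 meq
NaHCO3 mass = 319800 meq * 84 mg/meq / 1e6 = 26.8632 kg

26.8632 kg


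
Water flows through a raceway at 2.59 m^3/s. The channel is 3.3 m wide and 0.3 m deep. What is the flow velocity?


Cross-sectional area = W * d = 3.3 * 0.3 = 0.99 m^2
Velocity = Q / A = 2.59 / 0.99 = 2.61616 m/s

2.61616 m/s


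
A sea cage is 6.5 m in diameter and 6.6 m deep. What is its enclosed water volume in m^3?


r = d/2 = 6.5/2 = 3.25 m
Base area = pi*r^2 = pi*3.25^2 = 33.183072 m^2
Volume = 33.183072 * 6.6 = 219.008 m^3

219.008 m^3


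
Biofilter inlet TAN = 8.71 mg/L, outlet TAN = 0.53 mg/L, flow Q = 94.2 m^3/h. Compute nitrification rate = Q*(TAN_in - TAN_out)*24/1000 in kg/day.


Concentration drop: TAN_in - TAN_out = 8.71 - 0.53 = 8.18 mg/L
Hourly TAN removed = Q * dTAN = 94.2 m^3/h * 8.18 mg/L = 770.556 g/h  (m^3/h * mg/L = g/h)
Daily TAN removed = 770.556 * 24 = 18493.344 g/day
Convert to kg/day: 18493.344 / 1000 = 18.493344 kg/day

18.493344 kg/day


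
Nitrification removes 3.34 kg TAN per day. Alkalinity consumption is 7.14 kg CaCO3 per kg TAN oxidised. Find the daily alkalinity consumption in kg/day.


Alkalinity factor: 7.14 kg CaCO3 consumed per kg TAN nitrified
alk = 3.34 kg TAN * 7.14 = 23.8476 kg CaCO3/day

23.8476 kg CaCO3/day


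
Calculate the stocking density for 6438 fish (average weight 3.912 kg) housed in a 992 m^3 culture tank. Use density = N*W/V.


Total biomass = 6438 fish * 3.912 kg = 25185.456 kg
Density = total biomass / volume = 25185.456 / 992 = 25.3886 kg/m^3

25.3886 kg/m^3


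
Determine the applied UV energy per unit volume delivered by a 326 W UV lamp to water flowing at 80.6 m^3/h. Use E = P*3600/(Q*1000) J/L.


Energy delivered per hour = 326 W * 3600 s = 1173600 J/h
Volume treated per hour = 80.6 m^3/h * 1000 = 80600 L/h
dose = 1173600 / 80600 = 14.5608 J/L

14.5608 J/L


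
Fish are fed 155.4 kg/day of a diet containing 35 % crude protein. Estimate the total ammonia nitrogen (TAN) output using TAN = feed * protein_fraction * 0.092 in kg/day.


Protein in feed = 155.4 * 35/100 = 54.39 kg/day
TAN = protein * 0.092 = 54.39 * 0.092 = 5.00388 kg/day

5.00388 kg/day


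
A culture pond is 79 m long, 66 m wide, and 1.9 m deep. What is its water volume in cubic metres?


Base area = L * W = 79 * 66 = 5214 m^2
Volume = area * depth = 5214 * 1.9 = 9906.6 m^3

9906.6 m^3


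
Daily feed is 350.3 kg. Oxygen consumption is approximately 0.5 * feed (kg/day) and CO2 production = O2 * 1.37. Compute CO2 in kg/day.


O2 = 350.3 * 0.5 = 175.15
CO2 = 175.15 * 1.37 = 239.9555

239.9555 kg/day


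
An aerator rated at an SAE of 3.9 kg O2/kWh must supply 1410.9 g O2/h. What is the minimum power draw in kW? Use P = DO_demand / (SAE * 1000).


SAE in g O2/kWh = 3.9 * 1000 = 3900 g/kWh
P = DO_demand / SAE_g = 1410.9 / 3900 = 0.361769 kW

0.361769 kW


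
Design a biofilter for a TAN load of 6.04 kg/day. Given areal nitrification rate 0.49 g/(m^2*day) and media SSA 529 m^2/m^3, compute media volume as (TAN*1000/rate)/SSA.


A = 6.04*1000 / 0.49 = 12326.531 m^2
V = 12326.531 / 529 = 23.3016

23.3016 m^3


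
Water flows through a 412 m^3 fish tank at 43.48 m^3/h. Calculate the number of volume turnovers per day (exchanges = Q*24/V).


Daily flow volume = 43.48 m^3/h * 24 h = 1043.52 m^3/day
Exchanges = daily flow / tank volume = 1043.52 / 412 = 2.53282 exchanges/day

2.53282 exchanges/day


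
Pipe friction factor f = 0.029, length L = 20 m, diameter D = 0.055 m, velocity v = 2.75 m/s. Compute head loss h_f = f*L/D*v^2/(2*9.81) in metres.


v^2 = 2.75^2 = 7.5625 m^2/s^2
L/D = 20/0.055 = 363.63636
h_f = f*(L/D)*v^2/(2g) = 0.029 * 363.63636 * 7.5625 / 19.62 = 4.06473 m

4.06473 m


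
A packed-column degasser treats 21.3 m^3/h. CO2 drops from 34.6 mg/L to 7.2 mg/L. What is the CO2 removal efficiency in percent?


CO2_out / CO2_in = 7.2 / 34.6 = 0.20809249
Fraction remaining = 0.20809249
efficiency = (1 - 0.20809249) * 100 = 79.1908 %

79.1908 %


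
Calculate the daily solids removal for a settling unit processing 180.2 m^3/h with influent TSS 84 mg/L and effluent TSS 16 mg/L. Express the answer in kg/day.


Concentration drop: TSS_in - TSS_out = 84 - 16 = 68 mg/L
Hourly solids removed = Q * dTSS = 180.2 m^3/h * 68 mg/L = 12253.6 g/h  (m^3/h * mg/L = g/h)
Daily solids removed = 12253.6 * 24 = 294086.4 g/day
Convert g to kg: 294086.4 / 1000 = 294.0864 kg/day

294.0864 kg/day


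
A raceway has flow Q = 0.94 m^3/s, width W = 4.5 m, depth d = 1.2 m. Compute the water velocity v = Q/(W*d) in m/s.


Cross-sectional area = W * d = 4.5 * 1.2 = 5.4 m^2
Velocity = Q / A = 0.94 / 5.4 = 0.174074 m/s

0.174074 m/s


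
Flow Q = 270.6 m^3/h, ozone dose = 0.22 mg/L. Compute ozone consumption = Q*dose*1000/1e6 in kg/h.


O3 demand (mg/h) = Q * dose * 1000 = 270.6 * 0.22 * 1000 = 59532 mg/h
Convert mg to kg: 59532 / 1e6 = 0.059532 kg/h

0.059532 kg/h


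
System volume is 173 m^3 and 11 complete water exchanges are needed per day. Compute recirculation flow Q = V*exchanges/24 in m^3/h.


Daily recirculation volume = 173 m^3 * 11 = 1903 m^3/day
Flow rate Q = daily volume / 24 h = 1903 / 24 = 79.2917 m^3/h

79.2917 m^3/h


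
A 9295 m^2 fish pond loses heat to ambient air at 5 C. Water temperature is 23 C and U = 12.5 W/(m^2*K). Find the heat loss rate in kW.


Temperature difference dT = 23 - 5 = 18 K
Heat loss (W) = U * A * dT = 12.5 * 9295 * 18 = 2091375 W
Convert to kW: 2091375 / 1000 = 2091.375 kW

2091.375 kW


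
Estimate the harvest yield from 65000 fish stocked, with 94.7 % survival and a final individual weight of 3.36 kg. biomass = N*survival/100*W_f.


Survivors = 65000 * 94.7/100 = 61555 fish
Harvest biomass = survivors * W_f = 61555 * 3.36 = 206824.8 kg

206824.8 kg


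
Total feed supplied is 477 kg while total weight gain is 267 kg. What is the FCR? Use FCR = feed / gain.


FCR = feed consumed / weight gained
FCR = 477 kg / 267 kg = 1.78652

1.78652


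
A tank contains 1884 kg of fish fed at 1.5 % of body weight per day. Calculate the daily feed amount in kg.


Feeding rate fraction = 1.5% / 100 = 0.015
Daily feed = 1884 kg * 0.015 = 28.26 kg/day

28.26 kg/day


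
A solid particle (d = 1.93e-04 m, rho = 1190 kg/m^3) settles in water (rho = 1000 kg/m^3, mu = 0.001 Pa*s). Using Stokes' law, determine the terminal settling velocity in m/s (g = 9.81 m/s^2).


Density difference: rho_p - rho_f = 1190 - 1000 = 190 kg/m^3
d^2 = (1.93e-04)^2 = 3.7249e-08 m^2
Numerator = (rho_p - rho_f) * g * d^2 = 190 * 9.81 * 3.7249e-08 = 6.9428411e-05
Denominator = 18 * mu = 18 * 0.001 = 0.018
v_s = 6.9428411e-05 / 0.018 = 0.00385713 m/s
Check: Re = rho_f * v_s * d / mu = 1000 * 0.00385713 * 1.93e-04 / 0.001 = 0.744 < 1, so Stokes' law applies.

0.00385713 m/s


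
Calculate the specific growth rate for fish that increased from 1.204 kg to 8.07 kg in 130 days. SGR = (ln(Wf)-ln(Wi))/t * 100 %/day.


ln(W_f) = ln(8.07) = 2.0881535
ln(W_i) = ln(1.204) = 0.18564935
ln(W_f) - ln(W_i) = 2.0881535 - 0.18564935 = 1.9025042
SGR = 1.9025042 / 130 * 100 = 1.46346 %/day

1.46346 %/day


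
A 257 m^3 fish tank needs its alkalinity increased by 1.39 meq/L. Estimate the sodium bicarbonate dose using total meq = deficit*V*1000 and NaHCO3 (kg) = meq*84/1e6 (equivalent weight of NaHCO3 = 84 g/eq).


Tank volume in L = 257 m^3 * 1000 = 257000 L
Total meq required = 1.39 meq/L * 257000 L = 357230 meq
NaHCO3 mass = 357230 meq * 84 mg/meq / 1e6 = 30.0073 kg

30.0073 kg


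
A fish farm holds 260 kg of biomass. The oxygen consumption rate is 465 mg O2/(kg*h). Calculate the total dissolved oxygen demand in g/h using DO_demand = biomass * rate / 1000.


Total O2 consumption (mg/h) = 260 kg * 465 mg/(kg*h) = 120900 mg/h
Convert to g/h: 120900 / 1000 = 120.9 g/h

120.9 g/h


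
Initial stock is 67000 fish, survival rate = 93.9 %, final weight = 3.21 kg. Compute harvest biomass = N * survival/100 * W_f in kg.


Survivors = 67000 * 93.9/100 = 62913 fish
Harvest biomass = survivors * W_f = 62913 * 3.21 = 201950.73 kg

201950.73 kg


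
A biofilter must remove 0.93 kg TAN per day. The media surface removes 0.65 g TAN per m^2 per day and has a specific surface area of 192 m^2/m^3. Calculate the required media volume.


A = 0.93*1000 / 0.65 = 1430.7692 m^2
V = 1430.7692 / 192 = 7.45192

7.45192 m^3


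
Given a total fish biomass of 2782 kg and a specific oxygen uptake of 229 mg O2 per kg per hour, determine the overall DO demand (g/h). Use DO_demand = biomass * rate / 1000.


Total O2 consumption (mg/h) = 2782 kg * 229 mg/(kg*h) = 637078 mg/h
Convert to g/h: 637078 / 1000 = 637.078 g/h

637.078 g/h


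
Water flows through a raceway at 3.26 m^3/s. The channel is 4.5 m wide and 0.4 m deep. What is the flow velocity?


Cross-sectional area = W * d = 4.5 * 0.4 = 1.8 m^2
Velocity = Q / A = 3.26 / 1.8 = 1.81111 m/s

1.81111 m/s


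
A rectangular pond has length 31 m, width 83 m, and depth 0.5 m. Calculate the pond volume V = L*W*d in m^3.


Base area = L * W = 31 * 83 = 2573 m^2
Volume = area * depth = 2573 * 0.5 = 1286.5 m^3

1286.5 m^3


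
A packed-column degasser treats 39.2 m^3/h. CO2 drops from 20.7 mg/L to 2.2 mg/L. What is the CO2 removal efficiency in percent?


CO2_out / CO2_in = 2.2 / 20.7 = 0.10628019
Fraction remaining = 0.10628019
efficiency = (1 - 0.10628019) * 100 = 89.372 %

89.372 %


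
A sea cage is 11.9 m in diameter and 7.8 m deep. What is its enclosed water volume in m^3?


r = d/2 = 11.9/2 = 5.95 m
Base area = pi*r^2 = pi*5.95^2 = 111.22023 m^2
Volume = 111.22023 * 7.8 = 867.518 m^3

867.518 m^3


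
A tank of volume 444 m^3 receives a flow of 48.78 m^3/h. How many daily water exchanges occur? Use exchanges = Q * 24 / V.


Daily flow volume = 48.78 m^3/h * 24 h = 1170.72 m^3/day
Exchanges = daily flow / tank volume = 1170.72 / 444 = 2.63676 exchanges/day

2.63676 exchanges/day


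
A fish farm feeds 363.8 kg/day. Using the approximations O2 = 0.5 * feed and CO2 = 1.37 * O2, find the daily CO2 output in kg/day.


O2 = 363.8 * 0.5 = 181.9
CO2 = 181.9 * 1.37 = 249.203

249.203 kg/day


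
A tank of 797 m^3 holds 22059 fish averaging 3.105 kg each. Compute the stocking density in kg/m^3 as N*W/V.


Total biomass = 22059 fish * 3.105 kg = 68493.195 kg
Density = total biomass / volume = 68493.195 / 797 = 85.9388 kg/m^3

85.9388 kg/m^3


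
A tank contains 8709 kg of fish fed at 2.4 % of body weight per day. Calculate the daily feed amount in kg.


Feeding rate fraction = 2.4% / 100 = 0.024
Daily feed = 8709 kg * 0.024 = 209.016 kg/day

209.016 kg/day


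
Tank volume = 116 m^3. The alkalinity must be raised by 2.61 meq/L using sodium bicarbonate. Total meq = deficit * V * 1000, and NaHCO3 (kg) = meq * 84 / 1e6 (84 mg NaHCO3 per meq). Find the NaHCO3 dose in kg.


Tank volume in L = 116 m^3 * 1000 = 116000 L
Total meq required = 2.61 meq/L * 116000 L = 302760 meq
NaHCO3 mass = 302760 meq * 84 mg/meq / 1e6 = 25.4318 kg

25.4318 kg


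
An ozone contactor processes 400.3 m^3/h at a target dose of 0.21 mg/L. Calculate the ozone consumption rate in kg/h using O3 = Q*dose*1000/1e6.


O3 demand (mg/h) = Q * dose * 1000 = 400.3 * 0.21 * 1000 = 84063 mg/h
Convert mg to kg: 84063 / 1e6 = 0.084063 kg/h

0.084063 kg/h


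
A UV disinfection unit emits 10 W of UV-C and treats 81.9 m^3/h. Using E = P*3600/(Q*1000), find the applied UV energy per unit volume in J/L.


Energy delivered per hour = 10 W * 3600 s = 36000 J/h
Volume treated per hour = 81.9 m^3/h * 1000 = 81900 L/h
dose = 36000 / 81900 = 0.43956 J/L

0.43956 J/L


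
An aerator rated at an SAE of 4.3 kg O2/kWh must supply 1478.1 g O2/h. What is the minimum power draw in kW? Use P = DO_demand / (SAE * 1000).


SAE in g O2/kWh = 4.3 * 1000 = 4300 g/kWh
P = DO_demand / SAE_g = 1478.1 / 4300 = 0.343744 kW

0.343744 kW


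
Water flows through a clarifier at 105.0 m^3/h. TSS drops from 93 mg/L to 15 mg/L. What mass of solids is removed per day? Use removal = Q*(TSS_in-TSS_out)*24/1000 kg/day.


Concentration drop: TSS_in - TSS_out = 93 - 15 = 78 mg/L
Hourly solids removed = Q * dTSS = 105.0 m^3/h * 78 mg/L = 8190 g/h  (m^3/h * mg/L = g/h)
Daily solids removed = 8190 * 24 = 196560 g/day
Convert g to kg: 196560 / 1000 = 196.56 kg/day

196.56 kg/day


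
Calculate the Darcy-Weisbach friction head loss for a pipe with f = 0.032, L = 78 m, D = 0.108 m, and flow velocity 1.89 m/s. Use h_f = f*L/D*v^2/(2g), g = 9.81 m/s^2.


v^2 = 1.89^2 = 3.5721 m^2/s^2
L/D = 78/0.108 = 722.22222
h_f = f*(L/D)*v^2/(2g) = 0.032 * 722.22222 * 3.5721 / 19.62 = 4.20771 m

4.20771 m


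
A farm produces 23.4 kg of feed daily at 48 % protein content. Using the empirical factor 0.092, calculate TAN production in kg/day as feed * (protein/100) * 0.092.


Protein in feed = 23.4 * 48/100 = 11.232 kg/day
TAN = protein * 0.092 = 11.232 * 0.092 = 1.033344 kg/day

1.033344 kg/day


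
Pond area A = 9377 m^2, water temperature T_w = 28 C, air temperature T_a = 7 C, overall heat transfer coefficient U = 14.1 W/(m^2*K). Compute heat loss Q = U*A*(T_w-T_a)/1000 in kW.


Temperature difference dT = 28 - 7 = 21 K
Heat loss (W) = U * A * dT = 14.1 * 9377 * 21 = 2776529.7 W
Convert to kW: 2776529.7 / 1000 = 2776.5297 kW

2776.5297 kW


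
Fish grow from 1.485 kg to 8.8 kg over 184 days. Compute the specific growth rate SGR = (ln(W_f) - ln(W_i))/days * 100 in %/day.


ln(W_f) = ln(8.8) = 2.1747517
ln(W_i) = ln(1.485) = 0.39541477
ln(W_f) - ln(W_i) = 2.1747517 - 0.39541477 = 1.7793369
SGR = 1.7793369 / 184 * 100 = 0.967031 %/day

0.967031 %/day


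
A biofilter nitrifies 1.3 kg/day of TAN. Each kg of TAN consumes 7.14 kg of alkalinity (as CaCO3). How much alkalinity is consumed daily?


Alkalinity factor: 7.14 kg CaCO3 consumed per kg TAN nitrified
alk = 1.3 kg TAN * 7.14 = 9.282 kg CaCO3/day

9.282 kg CaCO3/day


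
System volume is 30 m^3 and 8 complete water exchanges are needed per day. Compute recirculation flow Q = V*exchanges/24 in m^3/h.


Daily recirculation volume = 30 m^3 * 8 = 240 m^3/day
Flow rate Q = daily volume / 24 h = 240 / 24 = 10 m^3/h

10 m^3/h


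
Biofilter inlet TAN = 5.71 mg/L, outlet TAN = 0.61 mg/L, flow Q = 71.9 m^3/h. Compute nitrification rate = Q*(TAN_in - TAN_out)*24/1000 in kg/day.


Concentration drop: TAN_in - TAN_out = 5.71 - 0.61 = 5.1 mg/L
Hourly TAN removed = Q * dTAN = 71.9 m^3/h * 5.1 mg/L = 366.69 g/h  (m^3/h * mg/L = g/h)
Daily TAN removed = 366.69 * 24 = 8800.56 g/day
Convert to kg/day: 8800.56 / 1000 = 8.80056 kg/day

8.80056 kg/day


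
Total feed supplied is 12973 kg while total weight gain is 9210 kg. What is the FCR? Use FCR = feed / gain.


FCR = feed consumed / weight gained
FCR = 12973 kg / 9210 kg = 1.40858

1.40858


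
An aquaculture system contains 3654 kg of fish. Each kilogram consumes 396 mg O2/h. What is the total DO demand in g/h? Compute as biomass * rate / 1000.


Total O2 consumption (mg/h) = 3654 kg * 396 mg/(kg*h) = 1446984 mg/h
Convert to g/h: 1446984 / 1000 = 1446.984 g/h

1446.984 g/h


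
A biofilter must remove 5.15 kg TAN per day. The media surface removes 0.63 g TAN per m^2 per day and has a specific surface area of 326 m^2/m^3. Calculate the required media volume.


A = 5.15*1000 / 0.63 = 8174.6032 m^2
V = 8174.6032 / 326 = 25.0755

25.0755 m^3


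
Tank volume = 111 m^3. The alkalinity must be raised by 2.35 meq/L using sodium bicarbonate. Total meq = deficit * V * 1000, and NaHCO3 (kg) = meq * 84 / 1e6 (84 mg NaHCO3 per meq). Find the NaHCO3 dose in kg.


Tank volume in L = 111 m^3 * 1000 = 111000 L
Total meq required = 2.35 meq/L * 111000 L = 260850 meq
NaHCO3 mass = 260850 meq * 84 mg/meq / 1e6 = 21.9114 kg

21.9114 kg


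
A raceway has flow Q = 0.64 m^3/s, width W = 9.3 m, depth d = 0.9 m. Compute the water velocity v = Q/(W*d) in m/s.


Cross-sectional area = W * d = 9.3 * 0.9 = 8.37 m^2
Velocity = Q / A = 0.64 / 8.37 = 0.0764636 m/s

0.0764636 m/s


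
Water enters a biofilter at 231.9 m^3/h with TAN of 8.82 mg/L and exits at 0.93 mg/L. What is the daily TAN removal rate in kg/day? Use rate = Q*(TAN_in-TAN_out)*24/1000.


Concentration drop: TAN_in - TAN_out = 8.82 - 0.93 = 7.89 mg/L
Hourly TAN removed = Q * dTAN = 231.9 m^3/h * 7.89 mg/L = 1829.691 g/h  (m^3/h * mg/L = g/h)
Daily TAN removed = 1829.691 * 24 = 43912.584 g/day
Convert to kg/day: 43912.584 / 1000 = 43.912584 kg/day

43.912584 kg/day


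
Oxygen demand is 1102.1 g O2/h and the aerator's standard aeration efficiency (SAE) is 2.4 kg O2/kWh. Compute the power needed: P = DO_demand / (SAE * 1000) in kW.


SAE in g O2/kWh = 2.4 * 1000 = 2400 g/kWh
P = DO_demand / SAE_g = 1102.1 / 2400 = 0.459208 kW

0.459208 kW


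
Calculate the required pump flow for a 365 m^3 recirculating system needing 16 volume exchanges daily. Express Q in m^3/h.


Daily recirculation volume = 365 m^3 * 16 = 5840 m^3/day
Flow rate Q = daily volume / 24 h = 5840 / 24 = 243.333 m^3/h

243.333 m^3/h


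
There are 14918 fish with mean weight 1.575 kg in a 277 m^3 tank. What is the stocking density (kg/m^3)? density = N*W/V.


Total biomass = 14918 fish * 1.575 kg = 23495.85 kg
Density = total biomass / volume = 23495.85 / 277 = 84.8226 kg/m^3

84.8226 kg/m^3


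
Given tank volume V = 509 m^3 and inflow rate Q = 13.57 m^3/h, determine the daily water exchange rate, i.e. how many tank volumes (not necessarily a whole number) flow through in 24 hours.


Daily flow volume = 13.57 m^3/h * 24 h = 325.68 m^3/day
Exchanges = daily flow / tank volume = 325.68 / 509 = 0.639843 exchanges/day

0.639843 exchanges/day


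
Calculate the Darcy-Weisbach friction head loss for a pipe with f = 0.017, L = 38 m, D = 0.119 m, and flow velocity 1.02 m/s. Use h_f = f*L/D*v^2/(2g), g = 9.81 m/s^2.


v^2 = 1.02^2 = 1.0404 m^2/s^2
L/D = 38/0.119 = 319.32773
h_f = f*(L/D)*v^2/(2g) = 0.017 * 319.32773 * 1.0404 / 19.62 = 0.287864 m

0.287864 m


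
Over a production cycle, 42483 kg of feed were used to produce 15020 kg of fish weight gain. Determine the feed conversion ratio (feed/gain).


FCR = feed consumed / weight gained
FCR = 42483 kg / 15020 kg = 2.82843

2.82843


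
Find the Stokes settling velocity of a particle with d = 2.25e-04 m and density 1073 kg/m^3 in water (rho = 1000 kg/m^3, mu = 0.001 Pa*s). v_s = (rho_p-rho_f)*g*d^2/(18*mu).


Density difference: rho_p - rho_f = 1073 - 1000 = 73 kg/m^3
d^2 = (2.25e-04)^2 = 5.0625e-08 m^2
Numerator = (rho_p - rho_f) * g * d^2 = 73 * 9.81 * 5.0625e-08 = 3.6254081e-05
Denominator = 18 * mu = 18 * 0.001 = 0.018
v_s = 3.6254081e-05 / 0.018 = 0.00201412 m/s
Check: Re = rho_f * v_s * d / mu = 1000 * 0.00201412 * 2.25e-04 / 0.001 = 0.453 < 1, so Stokes' law applies.

0.00201412 m/s


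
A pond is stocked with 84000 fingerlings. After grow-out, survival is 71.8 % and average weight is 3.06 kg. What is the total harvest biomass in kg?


Survivors = 84000 * 71.8/100 = 60312 fish
Harvest biomass = survivors * W_f = 60312 * 3.06 = 184554.72 kg

184554.72 kg


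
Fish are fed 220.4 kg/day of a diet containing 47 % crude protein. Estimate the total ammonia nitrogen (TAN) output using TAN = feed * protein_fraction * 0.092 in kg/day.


Protein in feed = 220.4 * 47/100 = 103.588 kg/day
TAN = protein * 0.092 = 103.588 * 0.092 = 9.530096 kg/day

9.530096 kg/day


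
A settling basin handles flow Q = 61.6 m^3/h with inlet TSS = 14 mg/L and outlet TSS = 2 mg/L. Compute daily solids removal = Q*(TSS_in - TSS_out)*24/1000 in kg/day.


Concentration drop: TSS_in - TSS_out = 14 - 2 = 12 mg/L
Hourly solids removed = Q * dTSS = 61.6 m^3/h * 12 mg/L = 739.2 g/h  (m^3/h * mg/L = g/h)
Daily solids removed = 739.2 * 24 = 17740.8 g/day
Convert g to kg: 17740.8 / 1000 = 17.7408 kg/day

17.7408 kg/day


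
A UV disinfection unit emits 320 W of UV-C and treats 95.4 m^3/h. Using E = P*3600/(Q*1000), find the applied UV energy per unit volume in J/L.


Energy delivered per hour = 320 W * 3600 s = 1152000 J/h
Volume treated per hour = 95.4 m^3/h * 1000 = 95400 L/h
dose = 1152000 / 95400 = 12.0755 J/L

12.0755 J/L


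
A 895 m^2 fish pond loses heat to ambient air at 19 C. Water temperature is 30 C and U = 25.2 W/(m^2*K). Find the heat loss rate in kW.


Temperature difference dT = 30 - 19 = 11 K
Heat loss (W) = U * A * dT = 25.2 * 895 * 11 = 248094 W
Convert to kW: 248094 / 1000 = 248.094 kW

248.094 kW


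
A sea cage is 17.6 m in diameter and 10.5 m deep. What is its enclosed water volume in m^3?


r = d/2 = 17.6/2 = 8.8 m
Base area = pi*r^2 = pi*8.8^2 = 243.28494 m^2
Volume = 243.28494 * 10.5 = 2554.49 m^3

2554.49 m^3


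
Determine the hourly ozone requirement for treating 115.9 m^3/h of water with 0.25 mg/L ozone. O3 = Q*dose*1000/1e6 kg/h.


O3 demand (mg/h) = Q * dose * 1000 = 115.9 * 0.25 * 1000 = 28975 mg/h
Convert mg to kg: 28975 / 1e6 = 0.028975 kg/h

0.028975 kg/h


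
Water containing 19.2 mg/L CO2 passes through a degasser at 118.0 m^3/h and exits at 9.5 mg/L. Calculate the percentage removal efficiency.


CO2_out / CO2_in = 9.5 / 19.2 = 0.49479167
Fraction remaining = 0.49479167
efficiency = (1 - 0.49479167) * 100 = 50.5208 %

50.5208 %


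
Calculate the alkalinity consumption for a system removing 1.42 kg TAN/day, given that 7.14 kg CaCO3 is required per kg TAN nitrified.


Alkalinity factor: 7.14 kg CaCO3 consumed per kg TAN nitrified
alk = 1.42 kg TAN * 7.14 = 10.1388 kg CaCO3/day

10.1388 kg CaCO3/day


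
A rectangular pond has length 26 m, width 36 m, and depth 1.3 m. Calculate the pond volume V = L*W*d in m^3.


Base area = L * W = 26 * 36 = 936 m^2
Volume = area * depth = 936 * 1.3 = 1216.8 m^3

1216.8 m^3


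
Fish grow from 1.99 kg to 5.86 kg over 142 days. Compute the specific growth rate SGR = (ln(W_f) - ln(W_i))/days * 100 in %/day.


ln(W_f) = ln(5.86) = 1.7681496
ln(W_i) = ln(1.99) = 0.68813464
ln(W_f) - ln(W_i) = 1.7681496 - 0.68813464 = 1.080015
SGR = 1.080015 / 142 * 100 = 0.760574 %/day

0.760574 %/day


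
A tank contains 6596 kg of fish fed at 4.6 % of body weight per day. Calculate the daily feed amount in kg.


Feeding rate fraction = 4.6% / 100 = 0.046
Daily feed = 6596 kg * 0.046 = 303.416 kg/day

303.416 kg/day


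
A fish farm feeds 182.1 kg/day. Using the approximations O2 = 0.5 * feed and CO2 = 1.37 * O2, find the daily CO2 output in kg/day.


O2 = 182.1 * 0.5 = 91.05
CO2 = 91.05 * 1.37 = 124.7385

124.7385 kg/day


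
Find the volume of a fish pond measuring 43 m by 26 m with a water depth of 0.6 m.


Base area = L * W = 43 * 26 = 1118 m^2
Volume = area * depth = 1118 * 0.6 = 670.8 m^3

670.8 m^3


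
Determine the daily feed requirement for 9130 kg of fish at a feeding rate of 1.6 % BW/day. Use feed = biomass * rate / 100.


Feeding rate fraction = 1.6% / 100 = 0.016
Daily feed = 9130 kg * 0.016 = 146.08 kg/day

146.08 kg/day


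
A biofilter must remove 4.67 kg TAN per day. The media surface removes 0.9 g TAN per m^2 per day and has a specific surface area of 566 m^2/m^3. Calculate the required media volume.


A = 4.67*1000 / 0.9 = 5188.8889 m^2
V = 5188.8889 / 566 = 9.16765

9.16765 m^3


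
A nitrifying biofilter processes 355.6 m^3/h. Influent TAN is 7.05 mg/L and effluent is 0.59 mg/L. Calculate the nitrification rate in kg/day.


Concentration drop: TAN_in - TAN_out = 7.05 - 0.59 = 6.46 mg/L
Hourly TAN removed = Q * dTAN = 355.6 m^3/h * 6.46 mg/L = 2297.176 g/h  (m^3/h * mg/L = g/h)
Daily TAN removed = 2297.176 * 24 = 55132.224 g/day
Convert to kg/day: 55132.224 / 1000 = 55.132224 kg/day

55.132224 kg/day


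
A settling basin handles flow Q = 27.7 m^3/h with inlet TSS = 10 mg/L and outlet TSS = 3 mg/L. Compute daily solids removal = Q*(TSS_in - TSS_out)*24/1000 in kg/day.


Concentration drop: TSS_in - TSS_out = 10 - 3 = 7 mg/L
Hourly solids removed = Q * dTSS = 27.7 m^3/h * 7 mg/L = 193.9 g/h  (m^3/h * mg/L = g/h)
Daily solids removed = 193.9 * 24 = 4653.6 g/day
Convert g to kg: 4653.6 / 1000 = 4.6536 kg/day

4.6536 kg/day


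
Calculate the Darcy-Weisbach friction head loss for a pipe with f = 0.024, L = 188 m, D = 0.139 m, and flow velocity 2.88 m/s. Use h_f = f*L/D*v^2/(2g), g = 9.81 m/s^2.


v^2 = 2.88^2 = 8.2944 m^2/s^2
L/D = 188/0.139 = 1352.518
h_f = f*(L/D)*v^2/(2g) = 0.024 * 1352.518 * 8.2944 / 19.62 = 13.7227 m

13.7227 m


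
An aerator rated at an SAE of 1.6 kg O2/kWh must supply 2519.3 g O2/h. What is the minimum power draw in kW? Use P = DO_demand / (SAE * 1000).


SAE in g O2/kWh = 1.6 * 1000 = 1600 g/kWh
P = DO_demand / SAE_g = 2519.3 / 1600 = 1.57456 kW

1.57456 kW


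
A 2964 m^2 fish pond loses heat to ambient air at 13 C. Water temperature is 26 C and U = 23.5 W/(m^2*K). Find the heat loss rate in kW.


Temperature difference dT = 26 - 13 = 13 K
Heat loss (W) = U * A * dT = 23.5 * 2964 * 13 = 905502 W
Convert to kW: 905502 / 1000 = 905.502 kW

905.502 kW


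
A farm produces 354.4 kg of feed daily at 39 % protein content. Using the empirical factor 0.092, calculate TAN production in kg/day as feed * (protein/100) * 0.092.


Protein in feed = 354.4 * 39/100 = 138.216 kg/day
TAN = protein * 0.092 = 138.216 * 0.092 = 12.715872 kg/day

12.715872 kg/day


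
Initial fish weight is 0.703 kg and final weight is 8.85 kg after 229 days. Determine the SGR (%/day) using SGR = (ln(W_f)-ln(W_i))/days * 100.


ln(W_f) = ln(8.85) = 2.1804175
ln(W_i) = ln(0.703) = -0.35239839
ln(W_f) - ln(W_i) = 2.1804175 - -0.35239839 = 2.5328159
SGR = 2.5328159 / 229 * 100 = 1.10603 %/day

1.10603 %/day


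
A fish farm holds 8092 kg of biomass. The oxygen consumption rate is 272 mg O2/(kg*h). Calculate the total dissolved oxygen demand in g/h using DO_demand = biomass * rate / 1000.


Total O2 consumption (mg/h) = 8092 kg * 272 mg/(kg*h) = 2201024 mg/h
Convert to g/h: 2201024 / 1000 = 2201.024 g/h

2201.024 g/h


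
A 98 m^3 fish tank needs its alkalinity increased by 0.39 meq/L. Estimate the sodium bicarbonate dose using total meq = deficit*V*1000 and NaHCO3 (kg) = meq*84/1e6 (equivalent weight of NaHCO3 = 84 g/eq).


Tank volume in L = 98 m^3 * 1000 = 98000 L
Total meq required = 0.39 meq/L * 98000 L = 38220 meq
NaHCO3 mass = 38220 meq * 84 mg/meq / 1e6 = 3.21048 kg

3.21048 kg


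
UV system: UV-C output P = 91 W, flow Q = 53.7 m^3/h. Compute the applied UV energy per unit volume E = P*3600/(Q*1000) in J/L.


Energy delivered per hour = 91 W * 3600 s = 327600 J/h
Volume treated per hour = 53.7 m^3/h * 1000 = 53700 L/h
dose = 327600 / 53700 = 6.10056 J/L

6.10056 J/L


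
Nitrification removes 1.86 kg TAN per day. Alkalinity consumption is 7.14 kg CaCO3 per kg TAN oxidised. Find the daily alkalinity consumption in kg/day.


Alkalinity factor: 7.14 kg CaCO3 consumed per kg TAN nitrified
alk = 1.86 kg TAN * 7.14 = 13.2804 kg CaCO3/day

13.2804 kg CaCO3/day


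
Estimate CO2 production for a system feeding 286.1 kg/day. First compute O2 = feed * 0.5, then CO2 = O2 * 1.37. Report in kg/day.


O2 = 286.1 * 0.5 = 143.05
CO2 = 143.05 * 1.37 = 195.9785

195.9785 kg/day


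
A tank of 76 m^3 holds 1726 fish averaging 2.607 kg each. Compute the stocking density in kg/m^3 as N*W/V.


Total biomass = 1726 fish * 2.607 kg = 4499.682 kg
Density = total biomass / volume = 4499.682 / 76 = 59.2063 kg/m^3

59.2063 kg/m^3


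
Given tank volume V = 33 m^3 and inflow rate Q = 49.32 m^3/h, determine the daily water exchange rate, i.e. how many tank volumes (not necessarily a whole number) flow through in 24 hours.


Daily flow volume = 49.32 m^3/h * 24 h = 1183.68 m^3/day
Exchanges = daily flow / tank volume = 1183.68 / 33 = 35.8691 exchanges/day

35.8691 exchanges/day


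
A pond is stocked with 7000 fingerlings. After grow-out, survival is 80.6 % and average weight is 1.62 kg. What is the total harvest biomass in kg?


Survivors = 7000 * 80.6/100 = 5642 fish
Harvest biomass = survivors * W_f = 5642 * 1.62 = 9140.04 kg

9140.04 kg


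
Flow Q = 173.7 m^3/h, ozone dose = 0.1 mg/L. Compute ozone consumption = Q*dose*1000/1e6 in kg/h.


O3 demand (mg/h) = Q * dose * 1000 = 173.7 * 0.1 * 1000 = 17370 mg/h
Convert mg to kg: 17370 / 1e6 = 0.01737 kg/h

0.01737 kg/h


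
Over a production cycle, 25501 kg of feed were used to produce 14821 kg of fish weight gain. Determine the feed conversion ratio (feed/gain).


FCR = feed consumed / weight gained
FCR = 25501 kg / 14821 kg = 1.7206

1.7206


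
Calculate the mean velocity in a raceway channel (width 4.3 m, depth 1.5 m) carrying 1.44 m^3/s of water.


Cross-sectional area = W * d = 4.3 * 1.5 = 6.45 m^2
Velocity = Q / A = 1.44 / 6.45 = 0.223256 m/s

0.223256 m/s


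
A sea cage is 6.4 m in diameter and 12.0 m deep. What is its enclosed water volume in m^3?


r = d/2 = 6.4/2 = 3.2 m
Base area = pi*r^2 = pi*3.2^2 = 32.169909 m^2
Volume = 32.169909 * 12.0 = 386.039 m^3

386.039 m^3


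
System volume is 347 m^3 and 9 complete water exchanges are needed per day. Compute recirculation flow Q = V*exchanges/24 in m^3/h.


Daily recirculation volume = 347 m^3 * 9 = 3123 m^3/day
Flow rate Q = daily volume / 24 h = 3123 / 24 = 130.125 m^3/h

130.125 m^3/h


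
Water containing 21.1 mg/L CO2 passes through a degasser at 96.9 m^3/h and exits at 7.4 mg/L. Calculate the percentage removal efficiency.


CO2_out / CO2_in = 7.4 / 21.1 = 0.3507109
Fraction remaining = 0.3507109
efficiency = (1 - 0.3507109) * 100 = 64.9289 %

64.9289 %


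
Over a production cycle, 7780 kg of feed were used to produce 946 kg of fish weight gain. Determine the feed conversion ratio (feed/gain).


FCR = feed consumed / weight gained
FCR = 7780 kg / 946 kg = 8.2241

8.2241


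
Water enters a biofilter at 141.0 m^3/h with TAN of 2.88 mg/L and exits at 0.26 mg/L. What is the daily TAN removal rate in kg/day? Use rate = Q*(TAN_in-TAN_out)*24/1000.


Concentration drop: TAN_in - TAN_out = 2.88 - 0.26 = 2.62 mg/L
Hourly TAN removed = Q * dTAN = 141.0 m^3/h * 2.62 mg/L = 369.42 g/h  (m^3/h * mg/L = g/h)
Daily TAN removed = 369.42 * 24 = 8866.08 g/day
Convert to kg/day: 8866.08 / 1000 = 8.86608 kg/day

8.86608 kg/day


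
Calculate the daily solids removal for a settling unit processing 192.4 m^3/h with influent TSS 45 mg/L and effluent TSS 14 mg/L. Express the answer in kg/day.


Concentration drop: TSS_in - TSS_out = 45 - 14 = 31 mg/L
Hourly solids removed = Q * dTSS = 192.4 m^3/h * 31 mg/L = 5964.4 g/h  (m^3/h * mg/L = g/h)
Daily solids removed = 5964.4 * 24 = 143145.6 g/day
Convert g to kg: 143145.6 / 1000 = 143.1456 kg/day

143.1456 kg/day


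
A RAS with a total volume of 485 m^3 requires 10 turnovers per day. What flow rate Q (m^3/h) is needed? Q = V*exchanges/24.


Daily recirculation volume = 485 m^3 * 10 = 4850 m^3/day
Flow rate Q = daily volume / 24 h = 4850 / 24 = 202.083 m^3/h

202.083 m^3/h


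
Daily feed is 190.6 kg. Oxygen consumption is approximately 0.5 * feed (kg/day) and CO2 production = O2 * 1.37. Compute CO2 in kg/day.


O2 = 190.6 * 0.5 = 95.3
CO2 = 95.3 * 1.37 = 130.561

130.561 kg/day


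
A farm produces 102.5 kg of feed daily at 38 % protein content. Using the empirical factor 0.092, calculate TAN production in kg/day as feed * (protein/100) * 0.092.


Protein in feed = 102.5 * 38/100 = 38.95 kg/day
TAN = protein * 0.092 = 38.95 * 0.092 = 3.5834 kg/day

3.5834 kg/day


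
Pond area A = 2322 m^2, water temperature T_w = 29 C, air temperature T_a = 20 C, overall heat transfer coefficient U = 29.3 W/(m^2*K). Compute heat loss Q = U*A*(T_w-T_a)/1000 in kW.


Temperature difference dT = 29 - 20 = 9 K
Heat loss (W) = U * A * dT = 29.3 * 2322 * 9 = 612311.4 W
Convert to kW: 612311.4 / 1000 = 612.3114 kW

612.3114 kW


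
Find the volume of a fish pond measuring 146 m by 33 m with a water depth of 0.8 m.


Base area = L * W = 146 * 33 = 4818 m^2
Volume = area * depth = 4818 * 0.8 = 3854.4 m^3

3854.4 m^3


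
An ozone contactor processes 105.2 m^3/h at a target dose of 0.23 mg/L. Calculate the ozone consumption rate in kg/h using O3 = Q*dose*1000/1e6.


O3 demand (mg/h) = Q * dose * 1000 = 105.2 * 0.23 * 1000 = 24196 mg/h
Convert mg to kg: 24196 / 1e6 = 0.024196 kg/h

0.024196 kg/h


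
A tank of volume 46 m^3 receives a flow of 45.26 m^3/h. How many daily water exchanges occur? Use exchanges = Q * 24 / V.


Daily flow volume = 45.26 m^3/h * 24 h = 1086.24 m^3/day
Exchanges = daily flow / tank volume = 1086.24 / 46 = 23.6139 exchanges/day

23.6139 exchanges/day


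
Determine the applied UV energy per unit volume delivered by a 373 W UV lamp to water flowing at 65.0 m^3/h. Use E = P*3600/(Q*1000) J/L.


Energy delivered per hour = 373 W * 3600 s = 1342800 J/h
Volume treated per hour = 65.0 m^3/h * 1000 = 65000 L/h
dose = 1342800 / 65000 = 20.6585 J/L

20.6585 J/L


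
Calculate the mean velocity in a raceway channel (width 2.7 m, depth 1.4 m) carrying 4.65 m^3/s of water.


Cross-sectional area = W * d = 2.7 * 1.4 = 3.78 m^2
Velocity = Q / A = 4.65 / 3.78 = 1.23016 m/s

1.23016 m/s


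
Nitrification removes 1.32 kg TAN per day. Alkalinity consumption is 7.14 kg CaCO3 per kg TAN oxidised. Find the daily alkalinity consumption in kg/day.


Alkalinity factor: 7.14 kg CaCO3 consumed per kg TAN nitrified
alk = 1.32 kg TAN * 7.14 = 9.4248 kg CaCO3/day

9.4248 kg CaCO3/day


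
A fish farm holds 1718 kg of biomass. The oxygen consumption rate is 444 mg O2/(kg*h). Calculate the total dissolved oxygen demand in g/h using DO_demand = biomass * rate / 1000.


Total O2 consumption (mg/h) = 1718 kg * 444 mg/(kg*h) = 762792 mg/h
Convert to g/h: 762792 / 1000 = 762.792 g/h

762.792 g/h


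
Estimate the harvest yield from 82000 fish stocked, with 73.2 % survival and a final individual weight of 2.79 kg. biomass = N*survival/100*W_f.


Survivors = 82000 * 73.2/100 = 60024 fish
Harvest biomass = survivors * W_f = 60024 * 2.79 = 167466.96 kg

167466.96 kg


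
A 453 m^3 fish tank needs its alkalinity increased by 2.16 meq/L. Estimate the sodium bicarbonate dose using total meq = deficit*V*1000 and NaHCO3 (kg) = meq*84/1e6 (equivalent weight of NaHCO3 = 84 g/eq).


Tank volume in L = 453 m^3 * 1000 = 453000 L
Total meq required = 2.16 meq/L * 453000 L = 978480 meq
NaHCO3 mass = 978480 meq * 84 mg/meq / 1e6 = 82.1923 kg

82.1923 kg


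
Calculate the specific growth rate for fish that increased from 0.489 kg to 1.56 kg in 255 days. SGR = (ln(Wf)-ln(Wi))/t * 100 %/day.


ln(W_f) = ln(1.56) = 0.44468582
ln(W_i) = ln(0.489) = -0.71539279
ln(W_f) - ln(W_i) = 0.44468582 - -0.71539279 = 1.1600786
SGR = 1.1600786 / 255 * 100 = 0.454933 %/day

0.454933 %/day


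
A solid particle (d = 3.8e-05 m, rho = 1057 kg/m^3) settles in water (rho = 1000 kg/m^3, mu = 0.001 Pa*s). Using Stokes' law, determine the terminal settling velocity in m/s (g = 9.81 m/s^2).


Density difference: rho_p - rho_f = 1057 - 1000 = 57 kg/m^3
d^2 = (3.8e-05)^2 = 1.444e-09 m^2
Numerator = (rho_p - rho_f) * g * d^2 = 57 * 9.81 * 1.444e-09 = 8.0744148e-07
Denominator = 18 * mu = 18 * 0.001 = 0.018
v_s = 8.0744148e-07 / 0.018 = 4.48579e-05 m/s
Check: Re = rho_f * v_s * d / mu = 1000 * 4.48579e-05 * 3.8e-05 / 0.001 = 0.0017 < 1, so Stokes' law applies.

4.48579e-05 m/s


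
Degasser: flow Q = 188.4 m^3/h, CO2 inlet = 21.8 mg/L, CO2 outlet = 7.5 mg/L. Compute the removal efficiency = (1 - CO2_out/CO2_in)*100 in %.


CO2_out / CO2_in = 7.5 / 21.8 = 0.3440367
Fraction remaining = 0.3440367
efficiency = (1 - 0.3440367) * 100 = 65.5963 %

65.5963 %


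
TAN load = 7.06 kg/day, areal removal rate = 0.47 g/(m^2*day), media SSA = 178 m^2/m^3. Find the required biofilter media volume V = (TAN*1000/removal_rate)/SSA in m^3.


A = 7.06*1000 / 0.47 = 15021.277 m^2
V = 15021.277 / 178 = 84.3892

84.3892 m^3


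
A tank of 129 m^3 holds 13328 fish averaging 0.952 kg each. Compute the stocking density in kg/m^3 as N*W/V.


Total biomass = 13328 fish * 0.952 kg = 12688.256 kg
Density = total biomass / volume = 12688.256 / 129 = 98.3586 kg/m^3

98.3586 kg/m^3


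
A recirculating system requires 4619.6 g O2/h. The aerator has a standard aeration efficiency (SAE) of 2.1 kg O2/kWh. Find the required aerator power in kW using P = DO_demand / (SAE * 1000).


SAE in g O2/kWh = 2.1 * 1000 = 2100 g/kWh
P = DO_demand / SAE_g = 4619.6 / 2100 = 2.19981 kW

2.19981 kW
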